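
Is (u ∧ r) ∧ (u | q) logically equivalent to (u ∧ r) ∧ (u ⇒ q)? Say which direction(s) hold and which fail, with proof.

(⟹) This fails. Under r = T, q = F, u = T, the left side is true but the right side is false.

(⟸) Assume the antecedent. If r is true, the antecedent forces (r = T, q = T, u = T), and (u ∧ r) ∧ (u | q) holds there. If r is false, the antecedent cannot hold. Either way (u ∧ r) ∧ (u | q) holds.

The forward direction fails; the converse holds.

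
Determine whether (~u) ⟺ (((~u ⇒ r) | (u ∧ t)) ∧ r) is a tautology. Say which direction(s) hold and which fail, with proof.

(⟹) This fails. Under u = F, r = F, t = F, the left side is true but the right side is false.

(⟸) This fails. Under u = T, r = T, t = F, the left side is false but the right side is true.

Neither direction holds.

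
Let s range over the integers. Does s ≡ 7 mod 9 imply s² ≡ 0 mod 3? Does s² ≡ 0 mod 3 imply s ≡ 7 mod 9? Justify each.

(⇒) fails and (⇐) fails.

(→) This fails: take s = 7. Then 7 ≡ 7 (mod 9), but 7² = 49 ≡ 1 (mod 3), not 0.

(←) This fails: take s = 0. Then 0² = 0 ≡ 0 (mod 3), yet 0 ≡ 0 (mod 9), not 7.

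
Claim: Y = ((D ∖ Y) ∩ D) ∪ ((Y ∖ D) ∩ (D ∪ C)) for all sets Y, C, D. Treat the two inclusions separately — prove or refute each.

(⊆) fails and (⊇) fails.

(⊆) This inclusion fails. Take Y = {1}, C = ∅, D = ∅; then 1 ∈ Y but 1 ∉ ((D ∖ Y) ∩ D) ∪ ((Y ∖ D) ∩ (D ∪ C)).

(⊇) This inclusion fails. Take Y = ∅, C = ∅, D = {1}; then 1 ∈ ((D ∖ Y) ∩ D) ∪ ((Y ∖ D) ∩ (D ∪ C)) but 1 ∉ Y.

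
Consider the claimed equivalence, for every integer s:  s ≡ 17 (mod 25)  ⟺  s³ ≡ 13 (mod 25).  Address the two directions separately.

Both implications hold.

(⇒) Suppose s ≡ 17 (mod 25). Write s = 25j + 17. Then (25j + 17)³ = 15625j³ + 31875j² + 21675j + 4913 = 25(625j³ + 1275j² + 867j + 196) + 13, so s³ ≡ 13 (mod 25).

(⇐) Conversely, suppose s³ ≡ 13 (mod 25). The only residue r in {0, …, 24} with r³ ≡ 13 (mod 25) is r = 17, so s ≡ 17 (mod 25).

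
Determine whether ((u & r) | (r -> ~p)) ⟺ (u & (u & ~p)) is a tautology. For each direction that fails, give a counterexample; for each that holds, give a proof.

(→) This fails. Under r = F, u = F, p = F, the left side is true but the right side is false.

(←) Assume the antecedent. If r is true, the antecedent forces (r = T, u = T, p = F), and (u & r) | (r -> ~p) holds there. If r is false, (u & r) | (r -> ~p) reduces to true regardless of the other variables. Either way (u & r) | (r -> ~p) holds.

(⇒) fails; (⇐) holds.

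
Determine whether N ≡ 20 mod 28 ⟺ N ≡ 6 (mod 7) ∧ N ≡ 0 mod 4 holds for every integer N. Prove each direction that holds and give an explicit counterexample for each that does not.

The biconditional holds.

(←) If N ≡ 6 (mod 7) and N ≡ 0 (mod 4), then by the Chinese remainder theorem N ≡ 20 (mod 28). This is exactly N ≡ 20 (mod 28).

(→) Suppose N ≡ 20 (mod 28); write N = 28j + 20. Since 7 ∣ 28, reducing mod 7 gives N ≡ 20 ≡ 6 (mod 7); since 4 ∣ 28, reducing mod 4 gives N ≡ 20 ≡ 0 (mod 4).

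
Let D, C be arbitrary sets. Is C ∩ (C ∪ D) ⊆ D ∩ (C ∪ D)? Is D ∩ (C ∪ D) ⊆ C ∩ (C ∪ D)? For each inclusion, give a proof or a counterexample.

(⊆) This inclusion fails. Take D = ∅, C = {1}; then 1 ∈ C ∩ (C ∪ D) but 1 ∉ D ∩ (C ∪ D).

(⊇) This inclusion fails. Take D = {1}, C = ∅; then 1 ∈ D ∩ (C ∪ D) but 1 ∉ C ∩ (C ∪ D).

Both inclusions fail.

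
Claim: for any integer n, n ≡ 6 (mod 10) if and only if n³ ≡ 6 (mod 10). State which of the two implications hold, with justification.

Both implications hold.

(→) Suppose n ≡ 6 (mod 10). Write n = 10j + 6. Then (10j + 6)³ = 1000j³ + 1800j² + 1080j + 216 = 10(100j³ + 180j² + 108j + 21) + 6, so n³ ≡ 6 (mod 10).

(←) For the converse, argue contrapositively. If n ≢ 6 (mod 10), then n is congruent to one of 0, 1, 2, 3, 4, 5, 7, 8, 9 modulo 10, and these give n³ ≡ 0, 1, 8, 7, 4, 5, 3, 2, 9 respectively — never 6.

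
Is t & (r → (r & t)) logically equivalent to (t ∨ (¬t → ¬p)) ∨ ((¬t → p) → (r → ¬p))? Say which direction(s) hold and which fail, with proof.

(⟹) Assume the antecedent. If p is true, the antecedent forces (p = T, t = T, r = F) or (p = T, t = T, r = T), and the consequent holds there. If p is false, the consequent reduces to true regardless of the other variables. Either way the consequent holds.

(⟸) This fails. Under p = F, t = F, r = F, the left side is false but the right side is true.

The forward direction holds; the converse fails.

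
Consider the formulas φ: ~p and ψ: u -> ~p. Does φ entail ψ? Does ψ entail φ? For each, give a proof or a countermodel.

Only the forward implication holds.

(⇒) Assume the antecedent. If p is true, the antecedent cannot hold. If p is false, u -> ~p reduces to true regardless of the other variables. Either way u -> ~p holds.

(⇐) This fails. Under p = T, u = F, the left side is false but the right side is true.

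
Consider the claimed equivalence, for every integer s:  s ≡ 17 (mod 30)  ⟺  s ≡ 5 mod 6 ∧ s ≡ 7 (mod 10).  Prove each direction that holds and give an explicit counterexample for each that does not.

(⇐) If s ≡ 5 (mod 6) and s ≡ 7 (mod 10), then by the Chinese remainder theorem s ≡ 17 (mod 30). This is exactly s ≡ 17 (mod 30).

(⇒) Suppose s ≡ 17 (mod 30); write s = 30j + 17. Since 6 ∣ 30, reducing mod 6 gives s ≡ 17 ≡ 5 (mod 6); since 10 ∣ 30, reducing mod 10 gives s ≡ 17 ≡ 7 (mod 10).

Both implications hold.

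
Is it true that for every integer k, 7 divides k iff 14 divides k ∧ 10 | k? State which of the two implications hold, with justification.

(⇒) This fails: take k = 7. Certainly 7 ∣ 7, but 14 ∤ 7.

(⇐) Suppose 14 ∣ k and 10 ∣ k. Any common multiple of 14 and 10 is a multiple of their lcm; here lcm(14, 10) = 14·10/gcd(14, 10) = 140/2 = 70, so 70 ∣ k. Since 7 ∣ 70, it follows that 7 ∣ k.

Not equivalent: only (⇐) holds.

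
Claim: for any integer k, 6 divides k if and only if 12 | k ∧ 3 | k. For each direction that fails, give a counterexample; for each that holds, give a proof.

(⇒) fails; (⇐) holds.

(⟹) This fails: take k = 6. Certainly 6 ∣ 6, but 12 ∤ 6.

(⟸) Suppose 12 ∣ k and 3 ∣ k. Any common multiple of 12 and 3 is a multiple of their lcm; here lcm(12, 3) = 12·3/gcd(12, 3) = 36/3 = 12, so 12 ∣ k. Since 6 ∣ 12, it follows that 6 ∣ k.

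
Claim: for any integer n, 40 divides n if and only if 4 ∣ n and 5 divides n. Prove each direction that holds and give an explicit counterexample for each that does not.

Only the forward implication holds.

Converse. This fails: take n = 20. Both 4 ∣ 20 and 5 ∣ 20, yet 20 is not a multiple of 40 (since 20 = 0·40 + 20), so 40 ∤ 20.

Forward direction. If 40 ∣ n, write n = 40q. Since 40 = 10·4, n = 4·(10q), so 4 ∣ n; and since 40 = 8·5, n = 5·(8q), so 5 ∣ n.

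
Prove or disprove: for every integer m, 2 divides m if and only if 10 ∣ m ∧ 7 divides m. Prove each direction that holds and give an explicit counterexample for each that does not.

(⇒) This fails: take m = 2. Certainly 2 ∣ 2, but 10 ∤ 2.

(⇐) Suppose 10 ∣ m and 7 ∣ m. Any common multiple of 10 and 7 is a multiple of their lcm; here gcd(10, 7) = 1, so lcm(10, 7) = 10·7 = 70, so 70 ∣ m. Since 2 ∣ 70, it follows that 2 ∣ m.

Only the converse holds.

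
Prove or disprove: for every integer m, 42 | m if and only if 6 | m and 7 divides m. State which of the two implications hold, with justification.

(⇒) If 42 ∣ m, write m = 42q. Since 42 = 7·6, m = 6·(7q), so 6 ∣ m; and since 42 = 6·7, m = 7·(6q), so 7 ∣ m.

(⇐) Suppose 6 ∣ m and 7 ∣ m. Any common multiple of 6 and 7 is a multiple of their lcm; here gcd(6, 7) = 1, so lcm(6, 7) = 6·7 = 42, so 42 ∣ m.

Both directions hold.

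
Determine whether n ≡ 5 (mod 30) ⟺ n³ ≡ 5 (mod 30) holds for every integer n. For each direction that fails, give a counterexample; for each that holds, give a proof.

Equivalent; both directions hold.

(→) Suppose n ≡ 5 (mod 30). Write n = 30j + 5. Then (30j + 5)³ = 27000j³ + 13500j² + 2250j + 125 = 30(900j³ + 450j² + 75j + 4) + 5, so n³ ≡ 5 (mod 30).

(←) Conversely, suppose n³ ≡ 5 (mod 30). The only residue r in {0, …, 29} with r³ ≡ 5 (mod 30) is r = 5, so n ≡ 5 (mod 30).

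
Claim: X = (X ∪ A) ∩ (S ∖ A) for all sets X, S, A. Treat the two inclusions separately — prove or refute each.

Only the reverse inclusion holds.

(⟹) This inclusion fails. Take X = {1}, S = ∅, A = ∅; then 1 ∈ X but 1 ∉ (X ∪ A) ∩ (S ∖ A).

(⟸) Let x ∈ (X ∪ A) ∩ (S ∖ A). Then x ∈ X ∩ S and x ∉ A, from which x ∈ X.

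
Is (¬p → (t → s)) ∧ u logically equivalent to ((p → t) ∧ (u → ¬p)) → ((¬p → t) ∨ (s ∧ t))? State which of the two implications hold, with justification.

(→) This fails. Under s = F, t = F, p = F, u = T, the left side is true but the right side is false.

(←) This fails. Under s = F, t = T, p = F, u = F, the left side is false but the right side is true.

Neither implication holds.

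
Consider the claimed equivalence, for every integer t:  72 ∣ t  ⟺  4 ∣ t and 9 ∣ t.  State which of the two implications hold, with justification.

(⇐) This fails: take t = 36. Both 4 ∣ 36 and 9 ∣ 36, yet 36 is not a multiple of 72 (since 36 = 0·72 + 36), so 72 ∤ 36.

(⇒) If 72 ∣ t, write t = 72q. Since 72 = 18·4, t = 4·(18q), so 4 ∣ t; and since 72 = 8·9, t = 9·(8q), so 9 ∣ t.

Only the forward implication holds.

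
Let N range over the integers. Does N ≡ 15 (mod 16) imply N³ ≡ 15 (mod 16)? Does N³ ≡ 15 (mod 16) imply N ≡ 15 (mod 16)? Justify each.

(⇐) Suppose N³ ≡ 15 (mod 16). The only residue r in {0, …, 15} with r³ ≡ 15 (mod 16) is r = 15, so N ≡ 15 (mod 16).

(⇒) Suppose N ≡ 15 (mod 16). Write N = 16j + 15. Then (16j + 15)³ = 4096j³ + 11520j² + 10800j + 3375 = 16(256j³ + 720j² + 675j + 210) + 15, so N³ ≡ 15 (mod 16).

Both directions hold.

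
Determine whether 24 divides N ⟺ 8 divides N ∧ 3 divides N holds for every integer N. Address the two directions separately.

(←) Suppose 8 ∣ N and 3 ∣ N. Any common multiple of 8 and 3 is a multiple of their lcm; here gcd(8, 3) = 1, so lcm(8, 3) = 8·3 = 24, so 24 ∣ N.

(→) If 24 ∣ N, write N = 24q. Since 24 = 3·8, N = 8·(3q), so 8 ∣ N; and since 24 = 8·3, N = 3·(8q), so 3 ∣ N.

Both directions hold.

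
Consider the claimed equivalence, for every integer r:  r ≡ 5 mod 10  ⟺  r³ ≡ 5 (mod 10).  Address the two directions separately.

(→) Suppose r ≡ 5 mod 10. Write r = 10j + 5. Then (10j + 5)³ = 1000j³ + 1500j² + 750j + 125 = 10(100j³ + 150j² + 75j + 12) + 5, so r³ ≡ 5 (mod 10).

(←) Conversely, suppose r³ ≡ 5 (mod 10). The only residue r in {0, …, 9} with r³ ≡ 5 (mod 10) is r = 5, so r ≡ 5 (mod 10).

Both implications hold.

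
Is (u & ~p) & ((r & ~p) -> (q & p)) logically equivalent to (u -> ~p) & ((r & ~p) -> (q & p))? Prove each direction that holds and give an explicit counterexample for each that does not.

Not equivalent: only (⇒) holds.

(⇒) Assume the antecedent. If q is true, the antecedent forces (q = T, r = F, u = T, p = F), and the consequent holds there. If q is false, the antecedent forces (q = F, r = F, u = T, p = F), and the consequent holds there. Either way the consequent holds.

(⇐) This fails. Under q = F, r = F, u = F, p = F, the left side is false but the right side is true.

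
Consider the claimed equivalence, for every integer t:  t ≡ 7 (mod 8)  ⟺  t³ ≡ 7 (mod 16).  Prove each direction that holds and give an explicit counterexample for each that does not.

Not equivalent: only (⇐) holds.

(⟹) This fails: take t = 15. Then 15 ≡ 7 (mod 8), but 15³ = 3375 ≡ 15 (mod 16), not 7.

(⟸) Conversely, the residues r modulo 16 with r³ ≡ 7 (mod 16) are exactly {7}, and each is ≡ 7 (mod 8).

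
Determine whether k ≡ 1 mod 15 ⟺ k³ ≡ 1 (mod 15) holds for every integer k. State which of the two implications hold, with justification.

[⇐] Suppose k³ ≡ 1 (mod 15). The only residue r in {0, …, 14} with r³ ≡ 1 (mod 15) is r = 1, so k ≡ 1 (mod 15).

[⇒] Suppose k ≡ 1 mod 15. Write k = 15j + 1. Then (15j + 1)³ = 3375j³ + 675j² + 45j + 1 = 15(225j³ + 45j² + 3j) + 1, so k³ ≡ 1 (mod 15).

Both directions hold.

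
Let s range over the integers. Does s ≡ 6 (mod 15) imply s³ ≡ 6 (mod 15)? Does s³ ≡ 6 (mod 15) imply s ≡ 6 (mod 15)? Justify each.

(⟹) Suppose s ≡ 6 (mod 15). Write s = 15j + 6. Then (15j + 6)³ = 3375j³ + 4050j² + 1620j + 216 = 15(225j³ + 270j² + 108j + 14) + 6, so s³ ≡ 6 (mod 15).

(⟸) Conversely, suppose s³ ≡ 6 (mod 15). The only residue r in {0, …, 14} with r³ ≡ 6 (mod 15) is r = 6, so s ≡ 6 (mod 15).

The biconditional holds.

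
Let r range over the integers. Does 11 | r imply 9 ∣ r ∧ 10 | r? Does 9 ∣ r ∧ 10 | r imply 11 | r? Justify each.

(→) This fails: take r = 11. Certainly 11 ∣ 11, but 9 ∤ 11.

(←) This fails: take r = 90. Both 9 ∣ 90 and 10 ∣ 90, yet 90 is not a multiple of 11 (since 90 = 8·11 + 2), so 11 ∤ 90.

Both directions fail.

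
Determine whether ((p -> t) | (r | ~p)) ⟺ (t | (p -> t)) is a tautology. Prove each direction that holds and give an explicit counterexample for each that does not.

Only the reverse direction holds.

Forward direction. This fails. Under p = T, t = F, r = T, the left side is true but the right side is false.

Converse. Assume the antecedent. If p is true, the antecedent forces (p = T, t = T, r = F) or (p = T, t = T, r = T), and (p -> t) | (r | ~p) holds there. If p is false, (p -> t) | (r | ~p) reduces to true regardless of the other variables. Either way (p -> t) | (r | ~p) holds.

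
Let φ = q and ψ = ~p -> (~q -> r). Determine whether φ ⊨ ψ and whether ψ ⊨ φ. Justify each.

Only the forward direction holds.

(→) Assume the antecedent. If r is true, ~p -> (~q -> r) reduces to true regardless of the other variables. If r is false, the antecedent forces (r = F, p = F, q = T) or (r = F, p = T, q = T), and ~p -> (~q -> r) holds there. Either way ~p -> (~q -> r) holds.

(←) This fails. Under r = T, p = F, q = F, the left side is false but the right side is true.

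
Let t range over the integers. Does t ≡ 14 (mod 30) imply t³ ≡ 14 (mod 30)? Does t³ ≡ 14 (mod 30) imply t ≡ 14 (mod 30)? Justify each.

Both implications hold.

(⇒) Suppose t ≡ 14 (mod 30). Write t = 30j + 14. Then (30j + 14)³ = 27000j³ + 37800j² + 17640j + 2744 = 30(900j³ + 1260j² + 588j + 91) + 14, so t³ ≡ 14 (mod 30).

(⇐) Conversely, suppose t³ ≡ 14 (mod 30). The only residue r in {0, …, 29} with r³ ≡ 14 (mod 30) is r = 14, so t ≡ 14 (mod 30).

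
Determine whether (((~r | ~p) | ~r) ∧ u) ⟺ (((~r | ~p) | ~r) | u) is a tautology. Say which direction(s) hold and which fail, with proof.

[⇒] Assume the antecedent. If p is true, the antecedent forces (p = T, u = T, r = F), and ((~r | ~p) | ~r) | u holds there. If p is false, ((~r | ~p) | ~r) | u reduces to true regardless of the other variables. Either way ((~r | ~p) | ~r) | u holds.

[⇐] This fails. Under p = F, u = F, r = F, the left side is false but the right side is true.

The forward direction holds; the converse fails.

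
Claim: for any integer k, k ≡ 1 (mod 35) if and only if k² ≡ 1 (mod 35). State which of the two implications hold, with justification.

Only the forward direction holds.

(⇒) Suppose k ≡ 1 (mod 35). Write k = 35j + 1. Then (35j + 1)² = 1225j² + 70j + 1 = 35(35j² + 2j) + 1, so k² ≡ 1 (mod 35).

(⇐) This fails: take k = 6. Then 6² = 36 ≡ 1 (mod 35), yet 6 ≡ 6 (mod 35), not 1.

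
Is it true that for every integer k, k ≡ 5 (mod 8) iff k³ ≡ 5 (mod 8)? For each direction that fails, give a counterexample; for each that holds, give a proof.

(⟹) Suppose k ≡ 5 (mod 8). Write k = 8j + 5. Then (8j + 5)³ = 512j³ + 960j² + 600j + 125 = 8(64j³ + 120j² + 75j + 15) + 5, so k³ ≡ 5 (mod 8).

(⟸) Conversely, suppose k³ ≡ 5 (mod 8). The only residue r in {0, …, 7} with r³ ≡ 5 (mod 8) is r = 5, so k ≡ 5 (mod 8).

Both directions hold.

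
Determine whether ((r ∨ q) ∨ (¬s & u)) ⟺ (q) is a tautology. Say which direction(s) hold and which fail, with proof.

Forward direction. This fails. Under r = T, q = F, u = F, s = F, the left side is true but the right side is false.

Converse. Assume the antecedent. If q is true, (r ∨ q) ∨ (¬s & u) reduces to true regardless of the other variables. If q is false, the antecedent cannot hold. Either way (r ∨ q) ∨ (¬s & u) holds.

Only the reverse direction holds.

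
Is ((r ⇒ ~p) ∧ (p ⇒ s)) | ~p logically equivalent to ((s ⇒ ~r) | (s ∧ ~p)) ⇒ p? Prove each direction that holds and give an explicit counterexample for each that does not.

(⇒) This fails. Under p = F, s = F, r = F, the left side is true but the right side is false.

(⇐) This fails. Under p = T, s = F, r = F, the left side is false but the right side is true.

Neither implication holds.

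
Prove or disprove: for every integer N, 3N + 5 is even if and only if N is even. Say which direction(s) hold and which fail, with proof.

(→) This fails: N = 1 gives 3N + 5 = 8, which is even, but 1 is odd, not even.

(←) This also fails: N = 4 is even, but 3N + 5 = 17 is odd, not even.

(⇒) fails and (⇐) fails.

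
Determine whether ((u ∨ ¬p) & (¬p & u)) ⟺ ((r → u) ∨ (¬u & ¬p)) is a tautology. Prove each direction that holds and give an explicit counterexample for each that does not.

Converse. This fails. Under p = F, u = F, r = F, the left side is false but the right side is true.

Forward direction. Assume the antecedent. If p is true, the antecedent cannot hold. If p is false, (r → u) ∨ (¬u & ¬p) reduces to true regardless of the other variables. Either way (r → u) ∨ (¬u & ¬p) holds.

Not equivalent: only (⇒) holds.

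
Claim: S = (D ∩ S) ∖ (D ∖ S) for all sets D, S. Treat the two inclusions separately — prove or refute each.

(⊇) Let x ∈ (D ∩ S) ∖ (D ∖ S). Then x ∈ D ∩ S, from which x ∈ S.

(⊆) This inclusion fails. Take D = ∅, S = {1}; then 1 ∈ S but 1 ∉ (D ∩ S) ∖ (D ∖ S).

(⊆) fails; (⊇) holds.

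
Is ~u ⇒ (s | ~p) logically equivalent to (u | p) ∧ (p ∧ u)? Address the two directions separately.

(⟸) Assume the antecedent. If s is true, ~u ⇒ (s | ~p) reduces to true regardless of the other variables. If s is false, the antecedent forces (s = F, u = T, p = T), and ~u ⇒ (s | ~p) holds there. Either way ~u ⇒ (s | ~p) holds.

(⟹) This fails. Under s = F, u = F, p = F, the left side is true but the right side is false.

Not equivalent: only (⇐) holds.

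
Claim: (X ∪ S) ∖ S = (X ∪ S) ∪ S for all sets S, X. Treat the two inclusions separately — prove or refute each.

Only the forward inclusion holds.

(⊆) Let x ∈ (X ∪ S) ∖ S. Then x ∈ X and x ∉ S, from which x ∈ (X ∪ S) ∪ S.

(⊇) This inclusion fails. Take S = {1}, X = ∅; then 1 ∈ (X ∪ S) ∪ S but 1 ∉ (X ∪ S) ∖ S.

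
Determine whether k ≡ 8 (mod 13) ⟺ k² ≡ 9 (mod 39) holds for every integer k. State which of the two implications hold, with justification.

(⇒) fails and (⇐) fails.

[⇒] This fails: take k = 8. Then 8 ≡ 8 (mod 13), but 8² = 64 ≡ 25 (mod 39), not 9.

[⇐] This fails: take k = 3. Then 3² = 9 ≡ 9 (mod 39), yet 3 ≡ 3 (mod 13), not 8.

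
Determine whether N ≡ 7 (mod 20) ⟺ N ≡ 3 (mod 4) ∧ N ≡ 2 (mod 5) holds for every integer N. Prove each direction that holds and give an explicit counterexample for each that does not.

The biconditional holds.

(⟹) Suppose N ≡ 7 (mod 20); write N = 20j + 7. Since 4 ∣ 20, reducing mod 4 gives N ≡ 7 ≡ 3 (mod 4); since 5 ∣ 20, reducing mod 5 gives N ≡ 7 ≡ 2 (mod 5).

(⟸) Conversely, if N ≡ 3 (mod 4) and N ≡ 2 (mod 5), then by the Chinese remainder theorem N ≡ 7 (mod 20). This is exactly N ≡ 7 (mod 20).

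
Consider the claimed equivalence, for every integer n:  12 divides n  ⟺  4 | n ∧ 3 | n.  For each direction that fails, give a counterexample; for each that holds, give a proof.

(⇒) If 12 ∣ n, write n = 12q. Since 12 = 3·4, n = 4·(3q), so 4 ∣ n; and since 12 = 4·3, n = 3·(4q), so 3 ∣ n.

(⇐) Suppose 4 ∣ n and 3 ∣ n. Any common multiple of 4 and 3 is a multiple of their lcm; here gcd(4, 3) = 1, so lcm(4, 3) = 4·3 = 12, so 12 ∣ n.

Equivalent; both directions hold.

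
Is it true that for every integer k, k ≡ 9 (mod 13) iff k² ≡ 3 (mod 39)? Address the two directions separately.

Both directions fail.

[⇒] This fails: take k = 22. Then 22 ≡ 9 (mod 13), but 22² = 484 ≡ 16 (mod 39), not 3.

[⇐] This fails: take k = 30. Then 30² = 900 ≡ 3 (mod 39), yet 30 ≡ 4 (mod 13), not 9.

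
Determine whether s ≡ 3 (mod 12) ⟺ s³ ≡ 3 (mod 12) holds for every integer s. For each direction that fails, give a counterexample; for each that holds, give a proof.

The biconditional holds.

(⇒) Suppose s ≡ 3 (mod 12). Write s = 12j + 3. Then (12j + 3)³ = 1728j³ + 1296j² + 324j + 27 = 12(144j³ + 108j² + 27j + 2) + 3, so s³ ≡ 3 (mod 12).

(⇐) Conversely, suppose s³ ≡ 3 (mod 12). The only residue r in {0, …, 11} with r³ ≡ 3 (mod 12) is r = 3, so s ≡ 3 (mod 12).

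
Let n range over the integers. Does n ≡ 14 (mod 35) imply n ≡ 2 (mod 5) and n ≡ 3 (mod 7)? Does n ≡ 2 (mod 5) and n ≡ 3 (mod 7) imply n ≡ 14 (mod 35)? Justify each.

(→) This fails: n = 14 gives 14 ≡ 14 (mod 35) but 14 ≡ 4 (mod 5), so the conjunction on the right does not hold.

(←) This fails: n = 17 satisfies both congruences on the right (17 ≡ 2 mod 5 and 17 ≡ 3 mod 7) yet 17 ≡ 17 (mod 35), not 14.

(⇒) fails and (⇐) fails.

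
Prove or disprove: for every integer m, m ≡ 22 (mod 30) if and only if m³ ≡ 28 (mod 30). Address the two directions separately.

(⇐) Suppose m³ ≡ 28 (mod 30). The only residue r in {0, …, 29} with r³ ≡ 28 (mod 30) is r = 22, so m ≡ 22 (mod 30).

(⇒) Suppose m ≡ 22 (mod 30). Write m = 30j + 22. Then (30j + 22)³ = 27000j³ + 59400j² + 43560j + 10648 = 30(900j³ + 1980j² + 1452j + 354) + 28, so m³ ≡ 28 (mod 30).

The biconditional holds.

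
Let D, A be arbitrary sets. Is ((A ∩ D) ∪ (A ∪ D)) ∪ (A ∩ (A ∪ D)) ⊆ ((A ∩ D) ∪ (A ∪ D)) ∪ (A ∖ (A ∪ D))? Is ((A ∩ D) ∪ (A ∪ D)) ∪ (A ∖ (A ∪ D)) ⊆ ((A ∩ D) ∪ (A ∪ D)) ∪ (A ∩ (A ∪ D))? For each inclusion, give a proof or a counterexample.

Both inclusions hold; the sets are equal.

Reverse inclusion. Let x ∈ ((A ∩ D) ∪ (A ∪ D)) ∪ (A ∖ (A ∪ D)). Then either x ∈ D and x ∉ A; or x ∈ A and x ∉ D; or x ∈ D ∩ A. In each case x ∈ ((A ∩ D) ∪ (A ∪ D)) ∪ (A ∩ (A ∪ D)), so ((A ∩ D) ∪ (A ∪ D)) ∪ (A ∖ (A ∪ D)) ⊆ ((A ∩ D) ∪ (A ∪ D)) ∪ (A ∩ (A ∪ D)).

Forward inclusion. Let x ∈ ((A ∩ D) ∪ (A ∪ D)) ∪ (A ∩ (A ∪ D)). Then either x ∈ D and x ∉ A; or x ∈ A and x ∉ D; or x ∈ D ∩ A. In each case x ∈ ((A ∩ D) ∪ (A ∪ D)) ∪ (A ∖ (A ∪ D)), so ((A ∩ D) ∪ (A ∪ D)) ∪ (A ∩ (A ∪ D)) ⊆ ((A ∩ D) ∪ (A ∪ D)) ∪ (A ∖ (A ∪ D)).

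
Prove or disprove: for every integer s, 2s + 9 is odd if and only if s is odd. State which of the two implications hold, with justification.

The forward direction fails; the converse holds.

(⇒) This fails: take s = 6. Then 2s + 9 = 21, which is odd, yet s = 6 is even, not odd.

(⇐) Suppose s is odd. Since 2 is even, 2s is even for every s, so 2s + 9 has the same parity as 9, which is odd. Hence 2s + 9 is odd.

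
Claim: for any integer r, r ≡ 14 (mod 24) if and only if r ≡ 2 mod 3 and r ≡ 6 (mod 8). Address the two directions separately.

(⇒) Suppose r ≡ 14 (mod 24); write r = 24j + 14. Since 3 ∣ 24, reducing mod 3 gives r ≡ 14 ≡ 2 (mod 3); since 8 ∣ 24, reducing mod 8 gives r ≡ 14 ≡ 6 (mod 8).

(⇐) Conversely, if r ≡ 2 (mod 3) and r ≡ 6 (mod 8), then by the Chinese remainder theorem r ≡ 14 (mod 24). This is exactly r ≡ 14 (mod 24).

Equivalent; both directions hold.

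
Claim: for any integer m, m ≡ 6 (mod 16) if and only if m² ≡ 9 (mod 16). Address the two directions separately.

(⟹) This fails: take m = 6. Then 6 ≡ 6 (mod 16), but 6² = 36 ≡ 4 (mod 16), not 9.

(⟸) This fails: take m = 3. Then 3² = 9 ≡ 9 (mod 16), yet 3 ≡ 3 (mod 16), not 6.

Both directions fail.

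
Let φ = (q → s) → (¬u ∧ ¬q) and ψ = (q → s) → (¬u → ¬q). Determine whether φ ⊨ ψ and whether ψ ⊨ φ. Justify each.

Not equivalent: only (⇒) holds.

(→) Assume the antecedent. If q is true, the antecedent forces (q = T, s = F, u = F) or (q = T, s = F, u = T), and (q → s) → (¬u → ¬q) holds there. If q is false, (q → s) → (¬u → ¬q) reduces to true regardless of the other variables. Either way (q → s) → (¬u → ¬q) holds.

(←) This fails. Under q = F, s = F, u = T, the left side is false but the right side is true.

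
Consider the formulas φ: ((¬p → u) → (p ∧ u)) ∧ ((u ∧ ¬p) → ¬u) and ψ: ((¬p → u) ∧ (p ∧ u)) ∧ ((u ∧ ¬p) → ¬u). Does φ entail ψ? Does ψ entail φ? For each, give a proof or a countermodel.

[⇒] This fails. Under u = F, p = F, the left side is true but the right side is false.

[⇐] Assume the antecedent. If u is true, the antecedent forces (u = T, p = T), and the consequent holds there. If u is false, the antecedent cannot hold. Either way the consequent holds.

Only the converse holds.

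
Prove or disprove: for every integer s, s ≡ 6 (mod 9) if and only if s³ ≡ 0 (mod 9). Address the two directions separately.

[⇐] This fails: take s = 0. Then 0³ = 0 ≡ 0 (mod 9), yet 0 ≡ 0 (mod 9), not 6.

[⇒] Suppose s ≡ 6 (mod 9). Write s = 9j + 6. Then (9j + 6)³ = 729j³ + 1458j² + 972j + 216 = 9(81j³ + 162j² + 108j + 24) + 0, so s³ ≡ 0 (mod 9).

Only the forward implication holds.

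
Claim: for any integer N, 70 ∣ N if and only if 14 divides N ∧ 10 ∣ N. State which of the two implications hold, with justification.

[⇒] If 70 ∣ N, write N = 70q. Since 70 = 5·14, N = 14·(5q), so 14 ∣ N; and since 70 = 7·10, N = 10·(7q), so 10 ∣ N.

[⇐] Suppose 14 ∣ N and 10 ∣ N. Any common multiple of 14 and 10 is a multiple of their lcm; here lcm(14, 10) = 14·10/gcd(14, 10) = 140/2 = 70, so 70 ∣ N.

Both implications hold.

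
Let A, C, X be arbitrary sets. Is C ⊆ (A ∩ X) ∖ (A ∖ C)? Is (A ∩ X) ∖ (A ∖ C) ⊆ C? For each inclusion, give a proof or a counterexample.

(⊆) fails; (⊇) holds.

Forward inclusion. This inclusion fails. Take A = ∅, C = {1}, X = ∅; then 1 ∈ C but 1 ∉ (A ∩ X) ∖ (A ∖ C).

Reverse inclusion. Let x ∈ (A ∩ X) ∖ (A ∖ C). Then x ∈ A ∩ C ∩ X, from which x ∈ C.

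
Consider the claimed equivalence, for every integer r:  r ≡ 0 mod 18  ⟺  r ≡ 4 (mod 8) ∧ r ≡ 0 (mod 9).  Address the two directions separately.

Only the reverse direction holds.

[⇐] If r ≡ 4 (mod 8) and r ≡ 0 (mod 9), then by the Chinese remainder theorem r ≡ 36 (mod 72). Since 36 ≡ 0 (mod 18) and 18 ∣ 72, we get r ≡ 0 (mod 18).

[⇒] This fails: r = 0 gives 0 ≡ 0 (mod 18) but 0 ≡ 0 (mod 8), so the conjunction on the right does not hold.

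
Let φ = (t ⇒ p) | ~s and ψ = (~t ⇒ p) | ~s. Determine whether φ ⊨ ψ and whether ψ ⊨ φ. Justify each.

Both directions fail.

(→) This fails. Under s = T, p = F, t = F, the left side is true but the right side is false.

(←) This fails. Under s = T, p = F, t = T, the left side is false but the right side is true.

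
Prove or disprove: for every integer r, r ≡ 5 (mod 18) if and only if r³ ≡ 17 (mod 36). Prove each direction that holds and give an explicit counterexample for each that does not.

Forward direction. This fails: take r = 23. Then 23 ≡ 5 (mod 18), but 23³ = 12167 ≡ 35 (mod 36), not 17.

Converse. This fails: take r = 17. Then 17³ = 4913 ≡ 17 (mod 36), yet 17 ≡ 17 (mod 18), not 5.

(⇒) fails and (⇐) fails.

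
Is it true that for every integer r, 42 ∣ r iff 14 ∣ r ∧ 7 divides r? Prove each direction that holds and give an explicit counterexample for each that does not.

(⇒) If 42 ∣ r, write r = 42q. Since 42 = 3·14, r = 14·(3q), so 14 ∣ r; and since 42 = 6·7, r = 7·(6q), so 7 ∣ r.

(⇐) This fails: take r = 14. Both 14 ∣ 14 and 7 ∣ 14, yet 14 is not a multiple of 42 (since 14 = 0·42 + 14), so 42 ∤ 14.

(⇒) holds; (⇐) fails.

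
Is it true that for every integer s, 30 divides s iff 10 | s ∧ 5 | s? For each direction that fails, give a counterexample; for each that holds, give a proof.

(⇒) If 30 ∣ s, write s = 30q. Since 30 = 3·10, s = 10·(3q), so 10 ∣ s; and since 30 = 6·5, s = 5·(6q), so 5 ∣ s.

(⇐) This fails: take s = 10. Both 10 ∣ 10 and 5 ∣ 10, yet 10 is not a multiple of 30 (since 10 = 0·30 + 10), so 30 ∤ 10.

Only the forward direction holds.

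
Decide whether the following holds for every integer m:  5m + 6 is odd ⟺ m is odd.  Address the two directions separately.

Both directions hold; the statement is true.

(⟹) Suppose 5m + 6 is odd. Since 5 is odd, 5m and m have the same parity, so 5m + 6 ≡ m + 6 (mod 2). As 6 is even, 5m + 6 is odd exactly when m is odd. Thus m is odd.

(⟸) Conversely, suppose m is odd; write m = 2j + 1. Then 5m + 6 = 5·(2j + 1) + 6 = 2·5j + 11, which is odd.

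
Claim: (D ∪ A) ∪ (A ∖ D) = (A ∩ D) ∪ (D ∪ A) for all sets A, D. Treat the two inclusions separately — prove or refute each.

The two sets are equal.

(⟸) Let x ∈ (A ∩ D) ∪ (D ∪ A). Then either x ∈ A and x ∉ D; or x ∈ D and x ∉ A; or x ∈ A ∩ D. In each case x ∈ (D ∪ A) ∪ (A ∖ D), so (A ∩ D) ∪ (D ∪ A) ⊆ (D ∪ A) ∪ (A ∖ D).

(⟹) Let x ∈ (D ∪ A) ∪ (A ∖ D). Then either x ∈ A and x ∉ D; or x ∈ D and x ∉ A; or x ∈ A ∩ D. In each case x ∈ (A ∩ D) ∪ (D ∪ A), so (D ∪ A) ∪ (A ∖ D) ⊆ (A ∩ D) ∪ (D ∪ A).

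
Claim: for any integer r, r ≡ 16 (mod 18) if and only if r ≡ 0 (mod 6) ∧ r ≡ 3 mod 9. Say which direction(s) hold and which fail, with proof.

Forward direction. This fails: r = 16 gives 16 ≡ 16 (mod 18) but 16 ≡ 4 (mod 6), so the conjunction on the right does not hold.

Converse. This fails: r = 12 satisfies both congruences on the right (12 ≡ 0 mod 6 and 12 ≡ 3 mod 9) yet 12 ≡ 12 (mod 18), not 16.

Both directions fail.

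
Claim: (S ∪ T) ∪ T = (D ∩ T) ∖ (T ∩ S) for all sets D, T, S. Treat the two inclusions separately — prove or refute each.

(⊆) This inclusion fails. Take D = ∅, T = {1}, S = ∅; then 1 ∈ (S ∪ T) ∪ T but 1 ∉ (D ∩ T) ∖ (T ∩ S).

(⊇) Let x ∈ (D ∩ T) ∖ (T ∩ S). Then x ∈ D ∩ T and x ∉ S, from which x ∈ (S ∪ T) ∪ T.

Only the reverse inclusion holds.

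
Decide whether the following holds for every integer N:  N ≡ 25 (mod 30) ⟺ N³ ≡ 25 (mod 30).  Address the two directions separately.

(⇐) Suppose N³ ≡ 25 (mod 30). The only residue r in {0, …, 29} with r³ ≡ 25 (mod 30) is r = 25, so N ≡ 25 (mod 30).

(⇒) Suppose N ≡ 25 (mod 30). Write N = 30j + 25. Then (30j + 25)³ = 27000j³ + 67500j² + 56250j + 15625 = 30(900j³ + 2250j² + 1875j + 520) + 25, so N³ ≡ 25 (mod 30).

The biconditional holds.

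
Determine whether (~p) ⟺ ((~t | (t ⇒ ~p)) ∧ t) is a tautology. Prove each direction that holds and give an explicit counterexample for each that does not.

(⟹) This fails. Under p = F, t = F, the left side is true but the right side is false.

(⟸) Assume the antecedent. If p is true, the antecedent cannot hold. If p is false, ~p reduces to true regardless of the other variables. Either way ~p holds.

Not equivalent: only (⇐) holds.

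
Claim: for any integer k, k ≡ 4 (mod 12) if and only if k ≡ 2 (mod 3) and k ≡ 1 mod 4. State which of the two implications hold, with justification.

(⟹) This fails: k = 4 gives 4 ≡ 4 (mod 12) but 4 ≡ 1 (mod 3), so the conjunction on the right does not hold.

(⟸) This fails: k = 5 satisfies both congruences on the right (5 ≡ 2 mod 3 and 5 ≡ 1 mod 4) yet 5 ≡ 5 (mod 12), not 4.

Neither direction holds.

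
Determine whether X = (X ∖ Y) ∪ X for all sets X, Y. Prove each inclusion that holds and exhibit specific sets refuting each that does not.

(⟸) Let x ∈ (X ∖ Y) ∪ X. Then either x ∈ X and x ∉ Y; or x ∈ X ∩ Y. In each case x ∈ X, so (X ∖ Y) ∪ X ⊆ X.

(⟹) Let x ∈ X. Then either x ∈ X and x ∉ Y; or x ∈ X ∩ Y. In each case x ∈ (X ∖ Y) ∪ X, so X ⊆ (X ∖ Y) ∪ X.

The two sets are equal.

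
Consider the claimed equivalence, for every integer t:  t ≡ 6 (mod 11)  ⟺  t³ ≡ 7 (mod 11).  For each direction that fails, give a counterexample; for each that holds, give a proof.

Forward direction. Suppose t ≡ 6 (mod 11). Write t = 11j + 6. Then (11j + 6)³ = 1331j³ + 2178j² + 1188j + 216 = 11(121j³ + 198j² + 108j + 19) + 7, so t³ ≡ 7 (mod 11).

Converse. For the converse, argue contrapositively. If t ≢ 6 (mod 11), then t is congruent to one of 0, 1, 2, 3, 4, 5, 7, 8, 9, 10 modulo 11, and these give t³ ≡ 0, 1, 8, 5, 9, 4, 2, 6, 3, 10 respectively — never 7.

The biconditional holds.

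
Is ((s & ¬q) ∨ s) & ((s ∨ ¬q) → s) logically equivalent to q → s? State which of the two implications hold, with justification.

Only the forward implication holds.

Forward direction. Assume the antecedent. If s is true, q → s reduces to true regardless of the other variables. If s is false, the antecedent cannot hold. Either way q → s holds.

Converse. This fails. Under s = F, q = F, the left side is false but the right side is true.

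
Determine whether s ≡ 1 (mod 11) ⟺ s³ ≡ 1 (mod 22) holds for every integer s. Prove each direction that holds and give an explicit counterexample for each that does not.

Not equivalent: only (⇐) holds.

(⟹) This fails: take s = 12. Then 12 ≡ 1 (mod 11), but 12³ = 1728 ≡ 12 (mod 22), not 1.

(⟸) Conversely, the residues r modulo 22 with r³ ≡ 1 (mod 22) are exactly {1}, and each is ≡ 1 (mod 11).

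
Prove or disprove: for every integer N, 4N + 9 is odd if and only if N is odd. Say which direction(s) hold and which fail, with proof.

(⇒) This fails: take N = 2. Then 4N + 9 = 17, which is odd, yet N = 2 is even, not odd.

(⇐) Suppose N is odd. Since 4 is even, 4N is even for every N, so 4N + 9 has the same parity as 9, which is odd. Hence 4N + 9 is odd.

Only the reverse direction holds.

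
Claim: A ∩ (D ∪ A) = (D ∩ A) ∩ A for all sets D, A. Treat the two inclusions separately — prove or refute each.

Reverse inclusion. Let x ∈ (D ∩ A) ∩ A. Then x ∈ D ∩ A, from which x ∈ A ∩ (D ∪ A).

Forward inclusion. This inclusion fails. Take D = ∅, A = {1}; then 1 ∈ A ∩ (D ∪ A) but 1 ∉ (D ∩ A) ∩ A.

Only the reverse inclusion holds.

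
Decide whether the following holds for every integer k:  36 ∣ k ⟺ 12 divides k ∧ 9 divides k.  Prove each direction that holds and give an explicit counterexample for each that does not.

(⇒) If 36 ∣ k, write k = 36q. Since 36 = 3·12, k = 12·(3q), so 12 ∣ k; and since 36 = 4·9, k = 9·(4q), so 9 ∣ k.

(⇐) Suppose 12 ∣ k and 9 ∣ k. Any common multiple of 12 and 9 is a multiple of their lcm; here lcm(12, 9) = 12·9/gcd(12, 9) = 108/3 = 36, so 36 ∣ k.

Both implications hold.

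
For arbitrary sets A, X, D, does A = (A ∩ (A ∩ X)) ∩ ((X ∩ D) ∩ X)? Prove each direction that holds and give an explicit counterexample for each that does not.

(⊆) fails; (⊇) holds.

(⟸) Let x ∈ (A ∩ (A ∩ X)) ∩ ((X ∩ D) ∩ X). Then x ∈ A ∩ X ∩ D, from which x ∈ A.

(⟹) This inclusion fails. Take A = {1}, X = ∅, D = ∅; then 1 ∈ A but 1 ∉ (A ∩ (A ∩ X)) ∩ ((X ∩ D) ∩ X).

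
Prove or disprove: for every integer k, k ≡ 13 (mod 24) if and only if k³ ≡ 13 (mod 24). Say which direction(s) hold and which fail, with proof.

Equivalent; both directions hold.

[⇒] Suppose k ≡ 13 (mod 24). Write k = 24j + 13. Then (24j + 13)³ = 13824j³ + 22464j² + 12168j + 2197 = 24(576j³ + 936j² + 507j + 91) + 13, so k³ ≡ 13 (mod 24).

[⇐] Conversely, suppose k³ ≡ 13 (mod 24). The only residue r in {0, …, 23} with r³ ≡ 13 (mod 24) is r = 13, so k ≡ 13 (mod 24).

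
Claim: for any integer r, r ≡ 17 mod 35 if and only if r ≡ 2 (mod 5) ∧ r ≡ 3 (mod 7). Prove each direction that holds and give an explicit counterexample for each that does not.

(⇒) Suppose r ≡ 17 (mod 35); write r = 35j + 17. Since 5 ∣ 35, reducing mod 5 gives r ≡ 17 ≡ 2 (mod 5); since 7 ∣ 35, reducing mod 7 gives r ≡ 17 ≡ 3 (mod 7).

(⇐) Conversely, if r ≡ 2 (mod 5) and r ≡ 3 (mod 7), then by the Chinese remainder theorem r ≡ 17 (mod 35). This is exactly r ≡ 17 (mod 35).

Both directions hold.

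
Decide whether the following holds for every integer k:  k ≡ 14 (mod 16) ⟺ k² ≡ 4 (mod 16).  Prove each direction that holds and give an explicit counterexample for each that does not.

(←) This fails: take k = 2. Then 2² = 4 ≡ 4 (mod 16), yet 2 ≡ 2 (mod 16), not 14.

(→) Suppose k ≡ 14 (mod 16). Write k = 16j + 14. Then (16j + 14)² = 256j² + 448j + 196 = 16(16j² + 28j + 12) + 4, so k² ≡ 4 (mod 16).

The forward direction holds; the converse fails.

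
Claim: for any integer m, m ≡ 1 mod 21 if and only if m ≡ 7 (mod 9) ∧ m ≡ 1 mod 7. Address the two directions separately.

(⟸) If m ≡ 7 (mod 9) and m ≡ 1 (mod 7), then by the Chinese remainder theorem m ≡ 43 (mod 63). Since 43 ≡ 1 (mod 21) and 21 ∣ 63, we get m ≡ 1 (mod 21).

(⟹) This fails: m = 1 gives 1 ≡ 1 (mod 21) but 1 ≡ 1 (mod 9), so the conjunction on the right does not hold.

Only the converse holds.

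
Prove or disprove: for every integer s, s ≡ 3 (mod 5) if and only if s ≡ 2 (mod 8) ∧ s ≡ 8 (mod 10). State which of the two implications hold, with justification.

Only the reverse direction holds.

(⟹) This fails: s = 33 gives 33 ≡ 3 (mod 5) but 33 ≡ 1 (mod 8), so the conjunction on the right does not hold.

(⟸) Conversely, if s ≡ 2 (mod 8) and s ≡ 8 (mod 10), then by the Chinese remainder theorem s ≡ 18 (mod 40). Since 18 ≡ 3 (mod 5) and 5 ∣ 40, we get s ≡ 3 (mod 5).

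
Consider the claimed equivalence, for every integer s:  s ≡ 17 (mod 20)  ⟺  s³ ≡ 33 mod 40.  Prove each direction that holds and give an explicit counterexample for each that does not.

Forward direction. This fails: take s = 37. Then 37 ≡ 17 (mod 20), but 37³ = 50653 ≡ 13 (mod 40), not 33.

Converse. The residues r modulo 40 with r³ ≡ 33 (mod 40) are exactly {17}, and each is ≡ 17 (mod 20).

Only the converse holds.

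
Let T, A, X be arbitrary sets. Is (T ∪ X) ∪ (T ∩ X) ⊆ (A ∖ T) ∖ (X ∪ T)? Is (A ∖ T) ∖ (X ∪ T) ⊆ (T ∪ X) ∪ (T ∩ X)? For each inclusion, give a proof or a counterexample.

(⊆) This inclusion fails. Take T = {1}, A = ∅, X = ∅; then 1 ∈ (T ∪ X) ∪ (T ∩ X) but 1 ∉ (A ∖ T) ∖ (X ∪ T).

(⊇) This inclusion fails. Take T = ∅, A = {1}, X = ∅; then 1 ∈ (A ∖ T) ∖ (X ∪ T) but 1 ∉ (T ∪ X) ∪ (T ∩ X).

Both inclusions fail.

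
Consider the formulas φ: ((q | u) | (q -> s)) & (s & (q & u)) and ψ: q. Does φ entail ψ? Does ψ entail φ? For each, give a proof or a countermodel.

Only the forward implication holds.

(⟹) Assume the antecedent. If u is true, the antecedent forces (u = T, q = T, s = T), and q holds there. If u is false, the antecedent cannot hold. Either way q holds.

(⟸) This fails. Under u = F, q = T, s = F, the left side is false but the right side is true.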